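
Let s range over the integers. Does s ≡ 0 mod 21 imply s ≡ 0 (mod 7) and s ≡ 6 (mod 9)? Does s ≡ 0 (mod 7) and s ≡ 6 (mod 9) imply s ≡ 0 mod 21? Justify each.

Only the converse holds.

Converse. If s ≡ 0 (mod 7) and s ≡ 6 (mod 9), then by the Chinese remainder theorem s ≡ 42 (mod 63). Since 42 ≡ 0 (mod 21) and 21 ∣ 63, we get s ≡ 0 (mod 21).

Forward direction. This fails: s = 0 gives 0 ≡ 0 (mod 21) but 0 ≡ 0 (mod 9), so the conjunction on the right does not hold.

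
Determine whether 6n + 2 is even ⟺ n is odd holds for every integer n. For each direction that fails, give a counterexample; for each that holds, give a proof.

Forward direction. This fails: take n = 4. Then 6n + 2 = 26, which is even, yet n = 4 is even, not odd.

Converse. Suppose n is odd. Since 6 is even, 6n is even for every n, so 6n + 2 has the same parity as 2, which is even. Hence 6n + 2 is even.

Not equivalent: only (⇐) holds.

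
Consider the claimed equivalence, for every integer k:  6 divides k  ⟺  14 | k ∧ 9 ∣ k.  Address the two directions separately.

(⇒) fails; (⇐) holds.

Converse. Suppose 14 ∣ k and 9 ∣ k. Any common multiple of 14 and 9 is a multiple of their lcm; here gcd(14, 9) = 1, so lcm(14, 9) = 14·9 = 126, so 126 ∣ k. Since 6 ∣ 126, it follows that 6 ∣ k.

Forward direction. This fails: take k = 6. Certainly 6 ∣ 6, but 14 ∤ 6.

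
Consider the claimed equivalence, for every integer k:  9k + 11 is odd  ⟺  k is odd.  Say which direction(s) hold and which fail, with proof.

(→) This fails: k = 6 gives 9k + 11 = 65, which is odd, but 6 is even, not odd.

(←) This also fails: k = 3 is odd, but 9k + 11 = 38 is even, not odd.

Neither implication holds.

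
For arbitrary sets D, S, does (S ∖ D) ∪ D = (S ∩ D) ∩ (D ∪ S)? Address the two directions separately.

The sets are not equal: only the reverse inclusion holds.

Forward inclusion. This inclusion fails. Take D = {1}, S = ∅; then 1 ∈ (S ∖ D) ∪ D but 1 ∉ (S ∩ D) ∩ (D ∪ S).

Reverse inclusion. Let x ∈ (S ∩ D) ∩ (D ∪ S). Then x ∈ D ∩ S, from which x ∈ (S ∖ D) ∪ D.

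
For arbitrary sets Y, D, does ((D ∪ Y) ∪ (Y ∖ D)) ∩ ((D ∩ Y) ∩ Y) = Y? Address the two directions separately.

(⟸) This inclusion fails. Take Y = {1}, D = ∅; then 1 ∈ Y but 1 ∉ ((D ∪ Y) ∪ (Y ∖ D)) ∩ ((D ∩ Y) ∩ Y).

(⟹) Let x ∈ ((D ∪ Y) ∪ (Y ∖ D)) ∩ ((D ∩ Y) ∩ Y). Then x ∈ Y ∩ D, from which x ∈ Y.

Only the forward inclusion holds.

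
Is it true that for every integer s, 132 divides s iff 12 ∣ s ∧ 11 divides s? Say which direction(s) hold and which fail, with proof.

(⇒) If 132 ∣ s, write s = 132q. Since 132 = 11·12, s = 12·(11q), so 12 ∣ s; and since 132 = 12·11, s = 11·(12q), so 11 ∣ s.

(⇐) Suppose 12 ∣ s and 11 ∣ s. Any common multiple of 12 and 11 is a multiple of their lcm; here gcd(12, 11) = 1, so lcm(12, 11) = 12·11 = 132, so 132 ∣ s.

Equivalent; both directions hold.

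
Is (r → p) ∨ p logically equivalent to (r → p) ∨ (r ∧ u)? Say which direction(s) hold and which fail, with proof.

(←) This fails. Under u = T, r = T, p = F, the left side is false but the right side is true.

(→) Assume the antecedent. If r is true, the antecedent forces (u = F, r = T, p = T) or (u = T, r = T, p = T), and (r → p) ∨ (r ∧ u) holds there. If r is false, (r → p) ∨ (r ∧ u) reduces to true regardless of the other variables. Either way (r → p) ∨ (r ∧ u) holds.

(⇒) holds; (⇐) fails.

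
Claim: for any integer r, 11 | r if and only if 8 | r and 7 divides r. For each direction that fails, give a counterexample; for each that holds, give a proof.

Both directions fail.

Forward direction. This fails: take r = 11. Certainly 11 ∣ 11, but 8 ∤ 11.

Converse. This fails: take r = 56. Both 8 ∣ 56 and 7 ∣ 56, yet 56 is not a multiple of 11 (since 56 = 5·11 + 1), so 11 ∤ 56.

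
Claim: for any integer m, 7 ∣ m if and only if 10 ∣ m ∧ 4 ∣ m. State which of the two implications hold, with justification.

Neither implication holds.

(⟹) This fails: take m = 7. Certainly 7 ∣ 7, but 10 ∤ 7.

(⟸) This fails: take m = 20. Both 10 ∣ 20 and 4 ∣ 20, yet 20 is not a multiple of 7 (since 20 = 2·7 + 6), so 7 ∤ 20.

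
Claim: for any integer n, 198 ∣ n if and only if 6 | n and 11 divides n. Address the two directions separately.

The forward direction holds; the converse fails.

Converse. This fails: take n = 66. Both 6 ∣ 66 and 11 ∣ 66, yet 66 is not a multiple of 198 (since 66 = 0·198 + 66), so 198 ∤ 66.

Forward direction. If 198 ∣ n, write n = 198q. Since 198 = 33·6, n = 6·(33q), so 6 ∣ n; and since 198 = 18·11, n = 11·(18q), so 11 ∣ n.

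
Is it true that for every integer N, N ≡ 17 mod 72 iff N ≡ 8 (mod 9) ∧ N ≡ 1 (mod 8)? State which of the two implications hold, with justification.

Both implications hold.

(→) Suppose N ≡ 17 (mod 72); write N = 72j + 17. Since 9 ∣ 72, reducing mod 9 gives N ≡ 17 ≡ 8 (mod 9); since 8 ∣ 72, reducing mod 8 gives N ≡ 17 ≡ 1 (mod 8).

(←) Conversely, if N ≡ 8 (mod 9) and N ≡ 1 (mod 8), then by the Chinese remainder theorem N ≡ 17 (mod 72). This is exactly N ≡ 17 (mod 72).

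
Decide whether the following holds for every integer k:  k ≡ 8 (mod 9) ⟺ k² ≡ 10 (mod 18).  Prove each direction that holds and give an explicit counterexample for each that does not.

Neither implication holds.

(⇒) This fails: take k = 17. Then 17 ≡ 8 (mod 9), but 17² = 289 ≡ 1 (mod 18), not 10.

(⇐) This fails: take k = 10. Then 10² = 100 ≡ 10 (mod 18), yet 10 ≡ 1 (mod 9), not 8.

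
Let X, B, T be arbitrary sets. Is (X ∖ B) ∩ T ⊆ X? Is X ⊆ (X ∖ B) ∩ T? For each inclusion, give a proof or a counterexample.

Only the forward inclusion holds.

(⟹) Let x ∈ (X ∖ B) ∩ T. Then x ∈ X ∩ T and x ∉ B, from which x ∈ X.

(⟸) This inclusion fails. Take X = {1}, B = ∅, T = ∅; then 1 ∈ X but 1 ∉ (X ∖ B) ∩ T.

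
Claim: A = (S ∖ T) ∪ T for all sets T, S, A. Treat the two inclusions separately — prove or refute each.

(⟹) This inclusion fails. Take T = ∅, S = ∅, A = {1}; then 1 ∈ A but 1 ∉ (S ∖ T) ∪ T.

(⟸) This inclusion fails. Take T = {1}, S = ∅, A = ∅; then 1 ∈ (S ∖ T) ∪ T but 1 ∉ A.

Neither inclusion holds.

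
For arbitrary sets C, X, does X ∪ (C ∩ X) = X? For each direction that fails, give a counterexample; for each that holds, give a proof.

The two sets are equal.

Reverse inclusion. Let x ∈ X. Then either x ∈ X and x ∉ C; or x ∈ C ∩ X. In each case x ∈ X ∪ (C ∩ X), so X ⊆ X ∪ (C ∩ X).

Forward inclusion. Let x ∈ X ∪ (C ∩ X). Then either x ∈ X and x ∉ C; or x ∈ C ∩ X. In each case x ∈ X, so X ∪ (C ∩ X) ⊆ X.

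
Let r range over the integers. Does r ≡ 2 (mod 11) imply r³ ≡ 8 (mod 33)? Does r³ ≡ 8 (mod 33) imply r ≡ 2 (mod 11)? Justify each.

Only the reverse direction holds.

(⟹) This fails: take r = 13. Then 13 ≡ 2 (mod 11), but 13³ = 2197 ≡ 19 (mod 33), not 8.

(⟸) Conversely, the residues r modulo 33 with r³ ≡ 8 (mod 33) are exactly {2}, and each is ≡ 2 (mod 11).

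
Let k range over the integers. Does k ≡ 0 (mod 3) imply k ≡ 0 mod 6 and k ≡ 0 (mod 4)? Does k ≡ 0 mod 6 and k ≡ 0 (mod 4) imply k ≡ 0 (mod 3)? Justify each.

The forward direction fails; the converse holds.

[⇐] If k ≡ 0 (mod 6) and k ≡ 0 (mod 4), then by the Chinese remainder theorem k ≡ 0 (mod 12). Since 0 ≡ 0 (mod 3) and 3 ∣ 12, we get k ≡ 0 (mod 3).

[⇒] This fails: k = 9 gives 9 ≡ 0 (mod 3) but 9 ≡ 3 (mod 6), so the conjunction on the right does not hold.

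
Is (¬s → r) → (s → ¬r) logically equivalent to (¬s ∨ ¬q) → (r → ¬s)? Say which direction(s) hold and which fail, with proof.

Only the forward direction holds.

(←) This fails. Under s = T, r = T, q = T, the left side is false but the right side is true.

(→) Assume the antecedent. If s is true, the antecedent forces (s = T, r = F, q = F) or (s = T, r = F, q = T), and (¬s ∨ ¬q) → (r → ¬s) holds there. If s is false, (¬s ∨ ¬q) → (r → ¬s) reduces to true regardless of the other variables. Either way (¬s ∨ ¬q) → (r → ¬s) holds.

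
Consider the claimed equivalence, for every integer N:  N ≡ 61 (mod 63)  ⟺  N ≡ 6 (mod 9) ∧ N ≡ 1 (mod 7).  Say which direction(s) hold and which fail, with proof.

Forward direction. This fails: N = 61 gives 61 ≡ 61 (mod 63) but 61 ≡ 7 (mod 9), so the conjunction on the right does not hold.

Converse. This fails: N = 15 satisfies both congruences on the right (15 ≡ 6 mod 9 and 15 ≡ 1 mod 7) yet 15 ≡ 15 (mod 63), not 61.

(⇒) fails and (⇐) fails.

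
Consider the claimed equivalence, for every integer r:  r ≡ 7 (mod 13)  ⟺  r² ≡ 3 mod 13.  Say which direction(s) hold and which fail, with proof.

Forward direction. This fails: take r = 7. Then 7 ≡ 7 (mod 13), but 7² = 49 ≡ 10 (mod 13), not 3.

Converse. This fails: take r = 4. Then 4² = 16 ≡ 3 (mod 13), yet 4 ≡ 4 (mod 13), not 7.

(⇒) fails and (⇐) fails.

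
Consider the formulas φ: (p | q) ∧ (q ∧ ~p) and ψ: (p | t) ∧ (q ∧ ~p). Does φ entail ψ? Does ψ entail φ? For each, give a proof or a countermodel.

(→) This fails. Under p = F, q = T, t = F, the left side is true but the right side is false.

(←) Assume the antecedent. If p is true, the antecedent cannot hold. If p is false, the antecedent forces (p = F, q = T, t = T), and (p | q) ∧ (q ∧ ~p) holds there. Either way (p | q) ∧ (q ∧ ~p) holds.

Only the reverse direction holds.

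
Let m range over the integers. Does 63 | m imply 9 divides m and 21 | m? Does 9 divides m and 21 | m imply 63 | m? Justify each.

Both directions hold.

(⟸) Suppose 9 ∣ m and 21 ∣ m. Any common multiple of 9 and 21 is a multiple of their lcm; here lcm(9, 21) = 9·21/gcd(9, 21) = 189/3 = 63, so 63 ∣ m.

(⟹) If 63 ∣ m, write m = 63q. Since 63 = 7·9, m = 9·(7q), so 9 ∣ m; and since 63 = 3·21, m = 21·(3q), so 21 ∣ m.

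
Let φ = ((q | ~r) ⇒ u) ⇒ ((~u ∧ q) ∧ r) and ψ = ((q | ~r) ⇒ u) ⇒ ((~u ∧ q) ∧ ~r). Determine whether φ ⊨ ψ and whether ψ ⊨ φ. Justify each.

Converse. Assume the antecedent. If q is true, the antecedent forces (q = T, r = F, u = F) or (q = T, r = T, u = F), and the consequent holds there. If q is false, the antecedent forces (q = F, r = F, u = F), and the consequent holds there. Either way the consequent holds.

Forward direction. Assume the antecedent. If q is true, the antecedent forces (q = T, r = F, u = F) or (q = T, r = T, u = F), and the consequent holds there. If q is false, the antecedent forces (q = F, r = F, u = F), and the consequent holds there. Either way the consequent holds.

Both directions hold.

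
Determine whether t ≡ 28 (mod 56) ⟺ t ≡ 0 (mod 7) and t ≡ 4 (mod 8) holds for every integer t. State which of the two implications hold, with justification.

Both directions hold; the statement is true.

(⟹) Suppose t ≡ 28 (mod 56); write t = 56j + 28. Since 7 ∣ 56, reducing mod 7 gives t ≡ 28 ≡ 0 (mod 7); since 8 ∣ 56, reducing mod 8 gives t ≡ 28 ≡ 4 (mod 8).

(⟸) Conversely, if t ≡ 0 (mod 7) and t ≡ 4 (mod 8), then by the Chinese remainder theorem t ≡ 28 (mod 56). This is exactly t ≡ 28 (mod 56).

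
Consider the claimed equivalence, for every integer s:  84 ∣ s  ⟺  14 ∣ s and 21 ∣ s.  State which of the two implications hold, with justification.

Only the forward direction holds.

(⇒) If 84 ∣ s, write s = 84q. Since 84 = 6·14, s = 14·(6q), so 14 ∣ s; and since 84 = 4·21, s = 21·(4q), so 21 ∣ s.

(⇐) This fails: take s = 42. Both 14 ∣ 42 and 21 ∣ 42, yet 42 is not a multiple of 84 (since 42 = 0·84 + 42), so 84 ∤ 42.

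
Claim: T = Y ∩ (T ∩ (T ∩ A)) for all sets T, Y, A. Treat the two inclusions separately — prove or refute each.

(⟸) Let x ∈ Y ∩ (T ∩ (T ∩ A)). Then x ∈ T ∩ Y ∩ A, from which x ∈ T.

(⟹) This inclusion fails. Take T = {1}, Y = ∅, A = ∅; then 1 ∈ T but 1 ∉ Y ∩ (T ∩ (T ∩ A)).

The sets are not equal: only the reverse inclusion holds.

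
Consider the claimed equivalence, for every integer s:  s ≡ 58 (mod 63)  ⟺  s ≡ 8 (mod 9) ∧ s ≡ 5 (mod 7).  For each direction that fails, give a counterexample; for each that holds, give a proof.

Both directions fail.

Forward direction. This fails: s = 58 gives 58 ≡ 58 (mod 63) but 58 ≡ 4 (mod 9), so the conjunction on the right does not hold.

Converse. This fails: s = 26 satisfies both congruences on the right (26 ≡ 8 mod 9 and 26 ≡ 5 mod 7) yet 26 ≡ 26 (mod 63), not 58.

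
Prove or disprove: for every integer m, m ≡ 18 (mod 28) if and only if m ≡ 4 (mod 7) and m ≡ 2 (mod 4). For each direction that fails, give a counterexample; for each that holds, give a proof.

Converse. If m ≡ 4 (mod 7) and m ≡ 2 (mod 4), then by the Chinese remainder theorem m ≡ 18 (mod 28). This is exactly m ≡ 18 (mod 28).

Forward direction. Suppose m ≡ 18 (mod 28); write m = 28j + 18. Since 7 ∣ 28, reducing mod 7 gives m ≡ 18 ≡ 4 (mod 7); since 4 ∣ 28, reducing mod 4 gives m ≡ 18 ≡ 2 (mod 4).

Equivalent; both directions hold.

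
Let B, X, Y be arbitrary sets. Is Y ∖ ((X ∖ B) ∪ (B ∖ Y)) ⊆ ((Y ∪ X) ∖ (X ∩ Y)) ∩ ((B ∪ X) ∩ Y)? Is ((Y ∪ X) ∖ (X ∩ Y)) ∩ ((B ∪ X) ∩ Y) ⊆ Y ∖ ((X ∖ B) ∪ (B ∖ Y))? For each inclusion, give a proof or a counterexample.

(⊆) fails; (⊇) holds.

(⊆) This inclusion fails. Take B = ∅, X = ∅, Y = {1}; then 1 ∈ Y ∖ ((X ∖ B) ∪ (B ∖ Y)) but 1 ∉ ((Y ∪ X) ∖ (X ∩ Y)) ∩ ((B ∪ X) ∩ Y).

(⊇) Let x ∈ ((Y ∪ X) ∖ (X ∩ Y)) ∩ ((B ∪ X) ∩ Y). Then x ∈ B ∩ Y and x ∉ X, from which x ∈ Y ∖ ((X ∖ B) ∪ (B ∖ Y)).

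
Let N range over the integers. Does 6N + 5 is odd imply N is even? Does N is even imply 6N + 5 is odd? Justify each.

(⟹) This fails: take N = 3. Then 6N + 5 = 23, which is odd, yet N = 3 is odd, not even.

(⟸) Suppose N is even. Since 6 is even, 6N is even for every N, so 6N + 5 has the same parity as 5, which is odd. Hence 6N + 5 is odd.

Only the converse holds.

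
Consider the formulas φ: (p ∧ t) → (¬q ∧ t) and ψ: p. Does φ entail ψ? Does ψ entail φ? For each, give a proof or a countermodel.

Neither implication holds.

(→) This fails. Under p = F, t = F, q = F, the left side is true but the right side is false.

(←) This fails. Under p = T, t = T, q = T, the left side is false but the right side is true.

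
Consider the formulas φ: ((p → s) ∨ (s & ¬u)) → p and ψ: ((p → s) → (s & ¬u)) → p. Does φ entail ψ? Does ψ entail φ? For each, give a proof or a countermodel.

The forward direction holds; the converse fails.

(⟹) Assume the antecedent. If p is true, ((p → s) → (s & ¬u)) → p reduces to true regardless of the other variables. If p is false, the antecedent cannot hold. Either way ((p → s) → (s & ¬u)) → p holds.

(⟸) This fails. Under p = F, u = F, s = F, the left side is false but the right side is true.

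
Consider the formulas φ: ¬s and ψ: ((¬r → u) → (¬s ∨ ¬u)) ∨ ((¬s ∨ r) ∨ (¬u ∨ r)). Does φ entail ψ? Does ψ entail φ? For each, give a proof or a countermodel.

(→) Assume the antecedent. If r is true, the consequent reduces to true regardless of the other variables. If r is false, the antecedent forces (r = F, s = F, u = F) or (r = F, s = F, u = T), and the consequent holds there. Either way the consequent holds.

(←) This fails. Under r = F, s = T, u = F, the left side is false but the right side is true.

The forward direction holds; the converse fails.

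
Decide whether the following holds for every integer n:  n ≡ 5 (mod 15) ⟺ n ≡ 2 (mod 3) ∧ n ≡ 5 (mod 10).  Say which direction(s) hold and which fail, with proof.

(→) This fails: n = 20 gives 20 ≡ 5 (mod 15) but 20 ≡ 0 (mod 10), so the conjunction on the right does not hold.

(←) Conversely, if n ≡ 2 (mod 3) and n ≡ 5 (mod 10), then by the Chinese remainder theorem n ≡ 5 (mod 30). Since 5 ≡ 5 (mod 15) and 15 ∣ 30, we get n ≡ 5 (mod 15).

(⇒) fails; (⇐) holds.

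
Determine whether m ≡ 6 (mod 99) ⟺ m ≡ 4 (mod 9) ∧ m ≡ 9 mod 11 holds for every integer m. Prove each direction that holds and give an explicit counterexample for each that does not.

Neither direction holds.

(⇒) This fails: m = 6 gives 6 ≡ 6 (mod 99) but 6 ≡ 6 (mod 9), so the conjunction on the right does not hold.

(⇐) This fails: m = 31 satisfies both congruences on the right (31 ≡ 4 mod 9 and 31 ≡ 9 mod 11) yet 31 ≡ 31 (mod 99), not 6.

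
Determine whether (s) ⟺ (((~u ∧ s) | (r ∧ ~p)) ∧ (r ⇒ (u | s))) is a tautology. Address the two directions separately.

(⟹) This fails. Under s = T, u = T, r = F, p = F, the left side is true but the right side is false.

(⟸) This fails. Under s = F, u = T, r = T, p = F, the left side is false but the right side is true.

Neither implication holds.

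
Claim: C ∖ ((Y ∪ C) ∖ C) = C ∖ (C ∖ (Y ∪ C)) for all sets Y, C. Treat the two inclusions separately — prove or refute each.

Both inclusions hold.

Forward inclusion. Let x ∈ C ∖ ((Y ∪ C) ∖ C). Then either x ∈ C and x ∉ Y; or x ∈ Y ∩ C. In each case x ∈ C ∖ (C ∖ (Y ∪ C)), so C ∖ ((Y ∪ C) ∖ C) ⊆ C ∖ (C ∖ (Y ∪ C)).

Reverse inclusion. Let x ∈ C ∖ (C ∖ (Y ∪ C)). Then either x ∈ C and x ∉ Y; or x ∈ Y ∩ C. In each case x ∈ C ∖ ((Y ∪ C) ∖ C), so C ∖ (C ∖ (Y ∪ C)) ⊆ C ∖ ((Y ∪ C) ∖ C).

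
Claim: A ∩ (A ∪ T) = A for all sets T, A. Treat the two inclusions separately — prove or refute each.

The two sets are equal.

Forward inclusion. Let x ∈ A ∩ (A ∪ T). Then either x ∈ A and x ∉ T; or x ∈ T ∩ A. In each case x ∈ A, so A ∩ (A ∪ T) ⊆ A.

Reverse inclusion. Let x ∈ A. Then either x ∈ A and x ∉ T; or x ∈ T ∩ A. In each case x ∈ A ∩ (A ∪ T), so A ⊆ A ∩ (A ∪ T).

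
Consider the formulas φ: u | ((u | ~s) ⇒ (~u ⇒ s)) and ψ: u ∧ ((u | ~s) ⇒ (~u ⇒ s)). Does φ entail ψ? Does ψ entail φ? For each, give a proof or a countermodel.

Only the converse holds.

Forward direction. This fails. Under u = F, s = T, the left side is true but the right side is false.

Converse. Assume the antecedent. If u is true, u | ((u | ~s) ⇒ (~u ⇒ s)) reduces to true regardless of the other variables. If u is false, the antecedent cannot hold. Either way u | ((u | ~s) ⇒ (~u ⇒ s)) holds.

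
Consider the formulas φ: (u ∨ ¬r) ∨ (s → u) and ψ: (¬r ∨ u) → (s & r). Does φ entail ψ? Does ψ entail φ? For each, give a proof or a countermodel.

(⇒) This fails. Under r = F, s = F, u = F, the left side is true but the right side is false.

(⇐) This fails. Under r = T, s = T, u = F, the left side is false but the right side is true.

Both directions fail.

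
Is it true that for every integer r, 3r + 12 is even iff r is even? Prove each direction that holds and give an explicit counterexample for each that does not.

Both implications hold.

(⟸) Suppose r is even; write r = 2j. Then 3r + 12 = 3·(2j) + 12 = 2·3j + 12, which is even.

(⟹) Suppose 3r + 12 is even. Since 3 is odd, 3r and r have the same parity, so 3r + 12 ≡ r + 12 (mod 2). As 12 is even, 3r + 12 is even exactly when r is even. Thus r is even.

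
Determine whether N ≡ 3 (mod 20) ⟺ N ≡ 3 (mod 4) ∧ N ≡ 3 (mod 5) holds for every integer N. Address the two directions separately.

Forward direction. Suppose N ≡ 3 (mod 20); write N = 20j + 3. Since 4 ∣ 20, reducing mod 4 gives N ≡ 3 (mod 4); since 5 ∣ 20, reducing mod 5 gives N ≡ 3 (mod 5).

Converse. If N ≡ 3 (mod 4) and N ≡ 3 (mod 5), then by the Chinese remainder theorem N ≡ 3 (mod 20). This is exactly N ≡ 3 (mod 20).

Equivalent; both directions hold.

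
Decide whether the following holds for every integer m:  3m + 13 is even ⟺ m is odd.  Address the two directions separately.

(←) Suppose m is odd; write m = 2j + 1. Then 3m + 13 = 3·(2j + 1) + 13 = 2·3j + 16, which is even.

(→) Suppose 3m + 13 is even. Since 3 is odd, 3m and m have the same parity, so 3m + 13 ≡ m + 13 (mod 2). As 13 is odd, 3m + 13 is even exactly when m is odd. Thus m is odd.

Both directions hold; the statement is true.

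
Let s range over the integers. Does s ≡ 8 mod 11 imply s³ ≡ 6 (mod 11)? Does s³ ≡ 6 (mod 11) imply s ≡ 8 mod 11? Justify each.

Both directions hold.

(→) Suppose s ≡ 8 mod 11. Write s = 11j + 8. Then (11j + 8)³ = 1331j³ + 2904j² + 2112j + 512 = 11(121j³ + 264j² + 192j + 46) + 6, so s³ ≡ 6 (mod 11).

(←) Conversely, suppose s³ ≡ 6 (mod 11). The only residue r in {0, …, 10} with r³ ≡ 6 (mod 11) is r = 8, so s ≡ 8 (mod 11).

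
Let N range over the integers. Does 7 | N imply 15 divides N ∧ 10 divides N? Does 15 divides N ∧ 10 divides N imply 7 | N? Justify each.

Neither direction holds.

Forward direction. This fails: take N = 7. Certainly 7 ∣ 7, but 15 ∤ 7.

Converse. This fails: take N = 30. Both 15 ∣ 30 and 10 ∣ 30, yet 30 is not a multiple of 7 (since 30 = 4·7 + 2), so 7 ∤ 30.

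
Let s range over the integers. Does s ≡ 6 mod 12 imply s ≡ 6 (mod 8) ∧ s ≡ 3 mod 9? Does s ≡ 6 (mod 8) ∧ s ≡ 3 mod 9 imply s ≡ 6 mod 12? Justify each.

(→) This fails: s = 66 gives 66 ≡ 6 (mod 12) but 66 ≡ 2 (mod 8), so the conjunction on the right does not hold.

(←) Conversely, if s ≡ 6 (mod 8) and s ≡ 3 (mod 9), then by the Chinese remainder theorem s ≡ 30 (mod 72). Since 30 ≡ 6 (mod 12) and 12 ∣ 72, we get s ≡ 6 (mod 12).

Only the reverse direction holds.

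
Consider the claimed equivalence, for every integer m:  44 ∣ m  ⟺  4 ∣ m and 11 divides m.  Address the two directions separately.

Forward direction. If 44 ∣ m, write m = 44q. Since 44 = 11·4, m = 4·(11q), so 4 ∣ m; and since 44 = 4·11, m = 11·(4q), so 11 ∣ m.

Converse. Suppose 4 ∣ m and 11 ∣ m. Any common multiple of 4 and 11 is a multiple of their lcm; here gcd(4, 11) = 1, so lcm(4, 11) = 4·11 = 44, so 44 ∣ m.

Both directions hold; the statement is true.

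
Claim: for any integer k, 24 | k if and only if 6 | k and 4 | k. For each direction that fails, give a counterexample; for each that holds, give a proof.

Only the forward implication holds.

(→) If 24 ∣ k, write k = 24q. Since 24 = 4·6, k = 6·(4q), so 6 ∣ k; and since 24 = 6·4, k = 4·(6q), so 4 ∣ k.

(←) This fails: take k = 12. Both 6 ∣ 12 and 4 ∣ 12, yet 12 is not a multiple of 24 (since 12 = 0·24 + 12), so 24 ∤ 12.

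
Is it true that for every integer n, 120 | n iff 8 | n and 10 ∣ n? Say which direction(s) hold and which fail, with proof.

Only the forward direction holds.

(⟹) If 120 ∣ n, write n = 120q. Since 120 = 15·8, n = 8·(15q), so 8 ∣ n; and since 120 = 12·10, n = 10·(12q), so 10 ∣ n.

(⟸) This fails: take n = 40. Both 8 ∣ 40 and 10 ∣ 40, yet 40 is not a multiple of 120 (since 40 = 0·120 + 40), so 120 ∤ 40.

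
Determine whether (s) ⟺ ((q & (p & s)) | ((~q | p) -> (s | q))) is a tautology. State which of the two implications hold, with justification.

Converse. This fails. Under s = F, q = T, p = F, the left side is false but the right side is true.

Forward direction. Assume the antecedent. If s is true, the consequent reduces to true regardless of the other variables. If s is false, the antecedent cannot hold. Either way the consequent holds.

(⇒) holds; (⇐) fails.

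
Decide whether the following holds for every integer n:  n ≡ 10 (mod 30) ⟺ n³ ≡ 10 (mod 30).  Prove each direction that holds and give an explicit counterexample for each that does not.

Converse. Suppose n³ ≡ 10 (mod 30). The only residue r in {0, …, 29} with r³ ≡ 10 (mod 30) is r = 10, so n ≡ 10 (mod 30).

Forward direction. Suppose n ≡ 10 (mod 30). Write n = 30j + 10. Then (30j + 10)³ = 27000j³ + 27000j² + 9000j + 1000 = 30(900j³ + 900j² + 300j + 33) + 10, so n³ ≡ 10 (mod 30).

Both directions hold; the statement is true.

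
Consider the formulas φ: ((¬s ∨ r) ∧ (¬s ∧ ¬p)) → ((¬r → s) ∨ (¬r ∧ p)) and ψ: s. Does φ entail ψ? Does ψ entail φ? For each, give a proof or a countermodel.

Not equivalent: only (⇐) holds.

(⟹) This fails. Under r = T, s = F, p = F, the left side is true but the right side is false.

(⟸) Assume the antecedent. If r is true, the consequent reduces to true regardless of the other variables. If r is false, the antecedent forces (r = F, s = T, p = F) or (r = F, s = T, p = T), and the consequent holds there. Either way the consequent holds.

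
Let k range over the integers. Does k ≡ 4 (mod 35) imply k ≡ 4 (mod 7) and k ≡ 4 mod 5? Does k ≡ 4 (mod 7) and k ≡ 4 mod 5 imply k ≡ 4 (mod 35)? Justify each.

[⇒] Suppose k ≡ 4 (mod 35); write k = 35j + 4. Since 7 ∣ 35, reducing mod 7 gives k ≡ 4 (mod 7); since 5 ∣ 35, reducing mod 5 gives k ≡ 4 (mod 5).

[⇐] Conversely, if k ≡ 4 (mod 7) and k ≡ 4 (mod 5), then by the Chinese remainder theorem k ≡ 4 (mod 35). This is exactly k ≡ 4 (mod 35).

Both implications hold.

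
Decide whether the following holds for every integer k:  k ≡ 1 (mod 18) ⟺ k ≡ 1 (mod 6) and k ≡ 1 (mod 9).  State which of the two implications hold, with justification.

(←) If k ≡ 1 (mod 6) and k ≡ 1 (mod 9), then by the Chinese remainder theorem k ≡ 1 (mod 18). This is exactly k ≡ 1 (mod 18).

(→) Suppose k ≡ 1 (mod 18); write k = 18j + 1. Since 6 ∣ 18, reducing mod 6 gives k ≡ 1 (mod 6); since 9 ∣ 18, reducing mod 9 gives k ≡ 1 (mod 9).

The biconditional holds.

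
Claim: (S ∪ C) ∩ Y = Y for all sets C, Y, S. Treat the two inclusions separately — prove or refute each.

The sets are not equal: only the forward inclusion holds.

Forward inclusion. Let x ∈ (S ∪ C) ∩ Y. Then either x ∈ C ∩ Y and x ∉ S; or x ∈ Y ∩ S and x ∉ C; or x ∈ C ∩ Y ∩ S. In each case x ∈ Y, so (S ∪ C) ∩ Y ⊆ Y.

Reverse inclusion. This inclusion fails. Take C = ∅, Y = {1}, S = ∅; then 1 ∈ Y but 1 ∉ (S ∪ C) ∩ Y.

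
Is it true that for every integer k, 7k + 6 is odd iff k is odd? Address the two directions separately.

Both implications hold.

Forward direction. Suppose 7k + 6 is odd. Since 7 is odd, 7k and k have the same parity, so 7k + 6 ≡ k + 6 (mod 2). As 6 is even, 7k + 6 is odd exactly when k is odd. Thus k is odd.

Converse. Suppose k is odd; write k = 2j + 1. Then 7k + 6 = 7·(2j + 1) + 6 = 2·7j + 13, which is odd.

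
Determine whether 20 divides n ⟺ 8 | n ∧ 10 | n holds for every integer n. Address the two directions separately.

(⇒) This fails: take n = 20. Certainly 20 ∣ 20, but 8 ∤ 20.

(⇐) Suppose 8 ∣ n and 10 ∣ n. Any common multiple of 8 and 10 is a multiple of their lcm; here lcm(8, 10) = 8·10/gcd(8, 10) = 80/2 = 40, so 40 ∣ n. Since 20 ∣ 40, it follows that 20 ∣ n.

The forward direction fails; the converse holds.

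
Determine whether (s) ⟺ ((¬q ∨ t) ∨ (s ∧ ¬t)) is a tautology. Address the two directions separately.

[⇒] Assume the antecedent. If s is true, (¬q ∨ t) ∨ (s ∧ ¬t) reduces to true regardless of the other variables. If s is false, the antecedent cannot hold. Either way (¬q ∨ t) ∨ (s ∧ ¬t) holds.

[⇐] This fails. Under s = F, t = F, q = F, the left side is false but the right side is true.

(⇒) holds; (⇐) fails.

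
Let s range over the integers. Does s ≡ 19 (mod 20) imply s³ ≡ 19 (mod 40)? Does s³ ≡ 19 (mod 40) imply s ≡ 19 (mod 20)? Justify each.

The forward direction fails; the converse holds.

Forward direction. This fails: take s = 39. Then 39 ≡ 19 (mod 20), but 39³ = 59319 ≡ 39 (mod 40), not 19.

Converse. The residues r modulo 40 with r³ ≡ 19 (mod 40) are exactly {19}, and each is ≡ 19 (mod 20).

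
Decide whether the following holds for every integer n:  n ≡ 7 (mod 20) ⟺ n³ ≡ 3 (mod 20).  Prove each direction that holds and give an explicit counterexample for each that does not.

Equivalent; both directions hold.

[⇒] Suppose n ≡ 7 (mod 20). Write n = 20j + 7. Then (20j + 7)³ = 8000j³ + 8400j² + 2940j + 343 = 20(400j³ + 420j² + 147j + 17) + 3, so n³ ≡ 3 (mod 20).

[⇐] Conversely, suppose n³ ≡ 3 (mod 20). The only residue r in {0, …, 19} with r³ ≡ 3 (mod 20) is r = 7, so n ≡ 7 (mod 20).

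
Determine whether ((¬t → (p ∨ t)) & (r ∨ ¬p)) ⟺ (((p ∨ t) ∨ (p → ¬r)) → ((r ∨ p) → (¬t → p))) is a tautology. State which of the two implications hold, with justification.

Not equivalent: only (⇒) holds.

(⟹) Assume the antecedent. If p is true, the consequent reduces to true regardless of the other variables. If p is false, the antecedent forces (r = F, p = F, t = T) or (r = T, p = F, t = T), and the consequent holds there. Either way the consequent holds.

(⟸) This fails. Under r = F, p = F, t = F, the left side is false but the right side is true.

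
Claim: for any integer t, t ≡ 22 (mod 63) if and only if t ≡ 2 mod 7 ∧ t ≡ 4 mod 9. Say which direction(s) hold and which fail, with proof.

Forward direction. This fails: t = 22 gives 22 ≡ 22 (mod 63) but 22 ≡ 1 (mod 7), so the conjunction on the right does not hold.

Converse. This fails: t = 58 satisfies both congruences on the right (58 ≡ 2 mod 7 and 58 ≡ 4 mod 9) yet 58 ≡ 58 (mod 63), not 22.

Neither implication holds.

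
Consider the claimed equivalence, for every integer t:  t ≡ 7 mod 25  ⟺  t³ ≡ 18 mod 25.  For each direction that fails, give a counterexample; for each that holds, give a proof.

(→) Suppose t ≡ 7 mod 25. Write t = 25j + 7. Then (25j + 7)³ = 15625j³ + 13125j² + 3675j + 343 = 25(625j³ + 525j² + 147j + 13) + 18, so t³ ≡ 18 (mod 25).

(←) Conversely, suppose t³ ≡ 18 (mod 25). The only residue r in {0, …, 24} with r³ ≡ 18 (mod 25) is r = 7, so t ≡ 7 (mod 25).

Both directions hold.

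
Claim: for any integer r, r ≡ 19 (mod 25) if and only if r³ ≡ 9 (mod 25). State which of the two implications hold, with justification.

Both directions hold; the statement is true.

[⇒] Suppose r ≡ 19 (mod 25). Write r = 25j + 19. Then (25j + 19)³ = 15625j³ + 35625j² + 27075j + 6859 = 25(625j³ + 1425j² + 1083j + 274) + 9, so r³ ≡ 9 (mod 25).

[⇐] Conversely, suppose r³ ≡ 9 (mod 25). The only residue r in {0, …, 24} with r³ ≡ 9 (mod 25) is r = 19, so r ≡ 19 (mod 25).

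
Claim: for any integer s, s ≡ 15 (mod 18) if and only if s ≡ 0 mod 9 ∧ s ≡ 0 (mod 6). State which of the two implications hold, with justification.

(⇒) fails and (⇐) fails.

(⟹) This fails: s = 15 gives 15 ≡ 15 (mod 18) but 15 ≡ 6 (mod 9), so the conjunction on the right does not hold.

(⟸) This fails: s = 0 satisfies both congruences on the right (0 ≡ 0 mod 9 and 0 ≡ 0 mod 6) yet 0 ≡ 0 (mod 18), not 15.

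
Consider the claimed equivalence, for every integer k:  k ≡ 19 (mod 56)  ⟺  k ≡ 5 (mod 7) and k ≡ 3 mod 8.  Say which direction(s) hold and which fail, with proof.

(⇒) Suppose k ≡ 19 (mod 56); write k = 56j + 19. Since 7 ∣ 56, reducing mod 7 gives k ≡ 19 ≡ 5 (mod 7); since 8 ∣ 56, reducing mod 8 gives k ≡ 19 ≡ 3 (mod 8).

(⇐) Conversely, if k ≡ 5 (mod 7) and k ≡ 3 (mod 8), then by the Chinese remainder theorem k ≡ 19 (mod 56). This is exactly k ≡ 19 (mod 56).

Both implications hold.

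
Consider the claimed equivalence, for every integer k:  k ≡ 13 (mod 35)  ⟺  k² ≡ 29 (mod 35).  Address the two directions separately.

Not equivalent: only (⇒) holds.

(⇒) Suppose k ≡ 13 (mod 35). Write k = 35j + 13. Then (35j + 13)² = 1225j² + 910j + 169 = 35(35j² + 26j + 4) + 29, so k² ≡ 29 (mod 35).

(⇐) This fails: take k = 8. Then 8² = 64 ≡ 29 (mod 35), yet 8 ≡ 8 (mod 35), not 13.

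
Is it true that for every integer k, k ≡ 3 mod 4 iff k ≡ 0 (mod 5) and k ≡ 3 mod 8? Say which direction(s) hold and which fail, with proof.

(→) This fails: k = 3 gives 3 ≡ 3 (mod 4) but 3 ≡ 3 (mod 5), so the conjunction on the right does not hold.

(←) Conversely, if k ≡ 0 (mod 5) and k ≡ 3 (mod 8), then by the Chinese remainder theorem k ≡ 35 (mod 40). Since 35 ≡ 3 (mod 4) and 4 ∣ 40, we get k ≡ 3 (mod 4).

(⇒) fails; (⇐) holds.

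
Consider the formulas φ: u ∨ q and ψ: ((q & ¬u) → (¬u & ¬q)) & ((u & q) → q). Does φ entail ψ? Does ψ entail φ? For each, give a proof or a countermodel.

(→) This fails. Under q = T, u = F, the left side is true but the right side is false.

(←) This fails. Under q = F, u = F, the left side is false but the right side is true.

(⇒) fails and (⇐) fails.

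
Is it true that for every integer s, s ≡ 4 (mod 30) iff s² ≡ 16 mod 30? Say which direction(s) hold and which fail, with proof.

(⇒) Suppose s ≡ 4 (mod 30). Write s = 30j + 4. Then (30j + 4)² = 900j² + 240j + 16 = 30(30j² + 8j) + 16, so s² ≡ 16 (mod 30).

(⇐) This fails: take s = 14. Then 14² = 196 ≡ 16 (mod 30), yet 14 ≡ 14 (mod 30), not 4.

Only the forward implication holds.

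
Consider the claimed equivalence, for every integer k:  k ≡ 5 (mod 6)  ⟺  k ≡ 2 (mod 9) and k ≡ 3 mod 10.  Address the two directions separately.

(←) If k ≡ 2 (mod 9) and k ≡ 3 (mod 10), then by the Chinese remainder theorem k ≡ 83 (mod 90). Since 83 ≡ 5 (mod 6) and 6 ∣ 90, we get k ≡ 5 (mod 6).

(→) This fails: k = 65 gives 65 ≡ 5 (mod 6) but 65 ≡ 5 (mod 10), so the conjunction on the right does not hold.

(⇒) fails; (⇐) holds.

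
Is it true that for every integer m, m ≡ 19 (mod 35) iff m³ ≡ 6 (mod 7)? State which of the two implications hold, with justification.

Forward direction. Suppose m ≡ 19 (mod 35). Then m³ ≡ 19³ = 6859 (mod 35), and since 7 ∣ 35, also m³ ≡ 6 (mod 7).

Converse. This fails: take m = 3. Then 3³ = 27 ≡ 6 (mod 7), yet 3 ≡ 3 (mod 35), not 19.

(⇒) holds; (⇐) fails.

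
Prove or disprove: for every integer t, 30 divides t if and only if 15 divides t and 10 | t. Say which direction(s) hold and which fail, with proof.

(⟹) If 30 ∣ t, write t = 30q. Since 30 = 2·15, t = 15·(2q), so 15 ∣ t; and since 30 = 3·10, t = 10·(3q), so 10 ∣ t.

(⟸) Suppose 15 ∣ t and 10 ∣ t. Any common multiple of 15 and 10 is a multiple of their lcm; here lcm(15, 10) = 15·10/gcd(15, 10) = 150/5 = 30, so 30 ∣ t.

Both directions hold.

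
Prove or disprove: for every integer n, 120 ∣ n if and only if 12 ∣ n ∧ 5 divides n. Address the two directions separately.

[⇐] This fails: take n = 60. Both 12 ∣ 60 and 5 ∣ 60, yet 60 is not a multiple of 120 (since 60 = 0·120 + 60), so 120 ∤ 60.

[⇒] If 120 ∣ n, write n = 120q. Since 120 = 10·12, n = 12·(10q), so 12 ∣ n; and since 120 = 24·5, n = 5·(24q), so 5 ∣ n.

Not equivalent: only (⇒) holds.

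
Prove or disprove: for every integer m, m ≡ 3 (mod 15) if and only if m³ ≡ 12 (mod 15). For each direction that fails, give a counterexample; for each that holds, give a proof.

Equivalent; both directions hold.

(→) Suppose m ≡ 3 (mod 15). Write m = 15j + 3. Then (15j + 3)³ = 3375j³ + 2025j² + 405j + 27 = 15(225j³ + 135j² + 27j + 1) + 12, so m³ ≡ 12 (mod 15).

(←) Conversely, suppose m³ ≡ 12 (mod 15). The only residue r in {0, …, 14} with r³ ≡ 12 (mod 15) is r = 3, so m ≡ 3 (mod 15).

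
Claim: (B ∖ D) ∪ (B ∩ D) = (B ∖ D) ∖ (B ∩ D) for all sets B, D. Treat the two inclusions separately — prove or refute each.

Only the reverse inclusion holds.

Forward inclusion. This inclusion fails. Take B = {1}, D = {1}; then 1 ∈ (B ∖ D) ∪ (B ∩ D) but 1 ∉ (B ∖ D) ∖ (B ∩ D).

Reverse inclusion. Let x ∈ (B ∖ D) ∖ (B ∩ D). Then x ∈ B and x ∉ D, from which x ∈ (B ∖ D) ∪ (B ∩ D).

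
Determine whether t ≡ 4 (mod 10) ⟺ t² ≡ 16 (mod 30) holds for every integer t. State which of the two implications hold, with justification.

Forward direction. This fails: take t = 24. Then 24 ≡ 4 (mod 10), but 24² = 576 ≡ 6 (mod 30), not 16.

Converse. This fails: take t = 16. Then 16² = 256 ≡ 16 (mod 30), yet 16 ≡ 6 (mod 10), not 4.

Neither implication holds.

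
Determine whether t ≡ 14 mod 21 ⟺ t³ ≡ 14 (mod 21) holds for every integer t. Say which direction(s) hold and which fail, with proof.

Both directions hold; the statement is true.

(→) Suppose t ≡ 14 mod 21. Write t = 21j + 14. Then (21j + 14)³ = 9261j³ + 18522j² + 12348j + 2744 = 21(441j³ + 882j² + 588j + 130) + 14, so t³ ≡ 14 (mod 21).

(←) Conversely, suppose t³ ≡ 14 (mod 21). The only residue r in {0, …, 20} with r³ ≡ 14 (mod 21) is r = 14, so t ≡ 14 (mod 21).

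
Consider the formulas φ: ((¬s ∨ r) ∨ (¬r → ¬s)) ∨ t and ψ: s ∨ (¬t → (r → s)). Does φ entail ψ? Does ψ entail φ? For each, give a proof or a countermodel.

Both directions fail.

(⟹) This fails. Under s = F, t = F, r = T, the left side is true but the right side is false.

(⟸) This fails. Under s = T, t = F, r = F, the left side is false but the right side is true.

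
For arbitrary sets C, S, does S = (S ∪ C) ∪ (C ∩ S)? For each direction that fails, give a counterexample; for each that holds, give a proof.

The sets are not equal: only the forward inclusion holds.

Forward inclusion. Let x ∈ S. Then either x ∈ S and x ∉ C; or x ∈ C ∩ S. In each case x ∈ (S ∪ C) ∪ (C ∩ S), so S ⊆ (S ∪ C) ∪ (C ∩ S).

Reverse inclusion. This inclusion fails. Take C = {1}, S = ∅; then 1 ∈ (S ∪ C) ∪ (C ∩ S) but 1 ∉ S.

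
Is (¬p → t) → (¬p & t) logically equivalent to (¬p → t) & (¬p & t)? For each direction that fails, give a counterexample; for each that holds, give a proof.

(⟸) Assume the antecedent. If p is true, the antecedent cannot hold. If p is false, (¬p → t) → (¬p & t) reduces to true regardless of the other variables. Either way (¬p → t) → (¬p & t) holds.

(⟹) This fails. Under p = F, t = F, the left side is true but the right side is false.

Only the converse holds.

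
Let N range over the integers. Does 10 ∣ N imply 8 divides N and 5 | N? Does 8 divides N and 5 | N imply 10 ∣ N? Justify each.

Not equivalent: only (⇐) holds.

(→) This fails: take N = 10. Certainly 10 ∣ 10, but 8 ∤ 10.

(←) Suppose 8 ∣ N and 5 ∣ N. Any common multiple of 8 and 5 is a multiple of their lcm; here gcd(8, 5) = 1, so lcm(8, 5) = 8·5 = 40, so 40 ∣ N. Since 10 ∣ 40, it follows that 10 ∣ N.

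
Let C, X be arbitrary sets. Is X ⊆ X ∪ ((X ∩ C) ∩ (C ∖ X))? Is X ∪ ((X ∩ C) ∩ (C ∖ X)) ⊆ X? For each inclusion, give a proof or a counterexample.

(⟹) Let x ∈ X. Then either x ∈ X and x ∉ C; or x ∈ C ∩ X. In each case x ∈ X ∪ ((X ∩ C) ∩ (C ∖ X)), so X ⊆ X ∪ ((X ∩ C) ∩ (C ∖ X)).

(⟸) Let x ∈ X ∪ ((X ∩ C) ∩ (C ∖ X)). Then either x ∈ X and x ∉ C; or x ∈ C ∩ X. In each case x ∈ X, so X ∪ ((X ∩ C) ∩ (C ∖ X)) ⊆ X.

Both inclusions hold; the sets are equal.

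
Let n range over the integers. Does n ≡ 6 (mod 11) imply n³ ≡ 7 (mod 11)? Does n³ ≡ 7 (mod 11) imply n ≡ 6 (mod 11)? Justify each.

Both implications hold.

[⇒] Suppose n ≡ 6 (mod 11). Write n = 11j + 6. Then (11j + 6)³ = 1331j³ + 2178j² + 1188j + 216 = 11(121j³ + 198j² + 108j + 19) + 7, so n³ ≡ 7 (mod 11).

[⇐] Conversely, suppose n³ ≡ 7 (mod 11). The only residue r in {0, …, 10} with r³ ≡ 7 (mod 11) is r = 6, so n ≡ 6 (mod 11).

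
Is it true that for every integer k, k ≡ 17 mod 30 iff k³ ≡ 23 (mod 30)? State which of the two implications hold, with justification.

Both implications hold.

(→) Suppose k ≡ 17 mod 30. Write k = 30j + 17. Then (30j + 17)³ = 27000j³ + 45900j² + 26010j + 4913 = 30(900j³ + 1530j² + 867j + 163) + 23, so k³ ≡ 23 (mod 30).

(←) Conversely, suppose k³ ≡ 23 (mod 30). The only residue r in {0, …, 29} with r³ ≡ 23 (mod 30) is r = 17, so k ≡ 17 (mod 30).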